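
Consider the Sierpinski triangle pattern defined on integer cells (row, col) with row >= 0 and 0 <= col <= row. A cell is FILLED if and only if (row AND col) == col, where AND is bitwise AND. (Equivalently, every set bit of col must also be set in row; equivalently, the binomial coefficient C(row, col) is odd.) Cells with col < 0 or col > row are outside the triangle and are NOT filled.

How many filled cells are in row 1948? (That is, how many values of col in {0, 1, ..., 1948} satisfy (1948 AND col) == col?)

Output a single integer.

1948 in binary = 11110011100
popcount(1948) = number of 1-bits in 11110011100 = 7
A col c satisfies (1948 AND c) == c iff every set bit of c is also set in 1948; each of the 7 set bits of 1948 can independently be on or off in c.
count = 2^7 = 128

Answer: 128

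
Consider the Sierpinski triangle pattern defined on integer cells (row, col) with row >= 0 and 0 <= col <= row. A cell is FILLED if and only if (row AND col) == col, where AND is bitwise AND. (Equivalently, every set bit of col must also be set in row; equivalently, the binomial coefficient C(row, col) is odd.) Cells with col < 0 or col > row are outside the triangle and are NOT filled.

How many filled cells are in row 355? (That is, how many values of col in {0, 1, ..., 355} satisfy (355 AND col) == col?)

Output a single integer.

355 in binary = 101100011
popcount(355) = number of 1-bits in 101100011 = 5
A col c satisfies (355 AND c) == c iff every set bit of c is also set in 355; each of the 5 set bits of 355 can independently be on or off in c.
count = 2^5 = 32

Answer: 32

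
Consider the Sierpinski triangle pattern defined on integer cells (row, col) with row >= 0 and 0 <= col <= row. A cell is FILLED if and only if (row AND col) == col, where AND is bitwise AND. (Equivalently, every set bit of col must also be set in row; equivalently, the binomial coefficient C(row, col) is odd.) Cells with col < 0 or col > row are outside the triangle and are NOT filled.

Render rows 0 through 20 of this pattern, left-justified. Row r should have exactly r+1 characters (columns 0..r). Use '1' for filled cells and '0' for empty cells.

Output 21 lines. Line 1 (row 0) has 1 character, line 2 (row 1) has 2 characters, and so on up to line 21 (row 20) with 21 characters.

r0=0: 1
r1=1: 11
r2=10: 101
r3=11: 1111
r4=100: 10001
r5=101: 110011
r6=110: 1010101
r7=111: 11111111
r8=1000: 100000001
r9=1001: 1100000011
r10=1010: 10100000101
r11=1011: 111100001111
r12=1100: 1000100010001
r13=1101: 11001100110011
r14=1110: 101010101010101
r15=1111: 1111111111111111
r16=10000: 10000000000000001
r17=10001: 110000000000000011
r18=10010: 1010000000000000101
r19=10011: 11110000000000001111
r20=10100: 100010000000000010001

Answer: 1
11
101
1111
10001
110011
1010101
11111111
100000001
1100000011
10100000101
111100001111
1000100010001
11001100110011
101010101010101
1111111111111111
10000000000000001
110000000000000011
1010000000000000101
11110000000000001111
100010000000000010001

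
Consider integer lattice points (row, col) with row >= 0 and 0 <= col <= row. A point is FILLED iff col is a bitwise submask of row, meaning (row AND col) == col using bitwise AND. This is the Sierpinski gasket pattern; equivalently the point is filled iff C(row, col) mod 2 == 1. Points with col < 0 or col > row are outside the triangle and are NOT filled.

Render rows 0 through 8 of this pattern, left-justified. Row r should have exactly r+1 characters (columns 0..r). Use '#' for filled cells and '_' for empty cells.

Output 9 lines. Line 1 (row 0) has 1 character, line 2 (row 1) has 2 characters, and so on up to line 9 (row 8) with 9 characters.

Answer: #
##
#_#
####
#___#
##__##
#_#_#_#
########
#_______#

Derivation:
r0=0: #
r1=1: ##
r2=10: #_#
r3=11: ####
r4=100: #___#
r5=101: ##__##
r6=110: #_#_#_#
r7=111: ########
r8=1000: #_______#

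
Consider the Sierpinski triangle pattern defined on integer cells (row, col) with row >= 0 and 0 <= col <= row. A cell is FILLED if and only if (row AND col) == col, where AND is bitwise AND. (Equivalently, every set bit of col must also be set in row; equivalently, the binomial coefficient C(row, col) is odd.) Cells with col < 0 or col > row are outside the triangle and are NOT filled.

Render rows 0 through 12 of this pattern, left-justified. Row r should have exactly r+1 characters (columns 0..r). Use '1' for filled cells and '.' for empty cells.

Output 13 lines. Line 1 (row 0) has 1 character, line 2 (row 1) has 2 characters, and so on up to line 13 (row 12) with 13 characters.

Answer: 1
11
1.1
1111
1...1
11..11
1.1.1.1
11111111
1.......1
11......11
1.1.....1.1
1111....1111
1...1...1...1

Derivation:
r0=0: 1
r1=1: 11
r2=10: 1.1
r3=11: 1111
r4=100: 1...1
r5=101: 11..11
r6=110: 1.1.1.1
r7=111: 11111111
r8=1000: 1.......1
r9=1001: 11......11
r10=1010: 1.1.....1.1
r11=1011: 1111....1111
r12=1100: 1...1...1...1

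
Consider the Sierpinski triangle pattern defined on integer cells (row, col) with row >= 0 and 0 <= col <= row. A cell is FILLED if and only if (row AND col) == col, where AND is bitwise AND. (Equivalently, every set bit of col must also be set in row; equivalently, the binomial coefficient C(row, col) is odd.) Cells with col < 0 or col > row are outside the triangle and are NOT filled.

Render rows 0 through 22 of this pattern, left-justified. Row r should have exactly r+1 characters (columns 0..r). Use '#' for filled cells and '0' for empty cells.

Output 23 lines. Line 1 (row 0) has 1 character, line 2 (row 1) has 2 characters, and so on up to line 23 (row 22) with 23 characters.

Answer: #
##
#0#
####
#000#
##00##
#0#0#0#
########
#0000000#
##000000##
#0#00000#0#
####0000####
#000#000#000#
##00##00##00##
#0#0#0#0#0#0#0#
################
#000000000000000#
##00000000000000##
#0#0000000000000#0#
####000000000000####
#000#00000000000#000#
##00##0000000000##00##
#0#0#0#000000000#0#0#0#

Derivation:
r0=0: #
r1=1: ##
r2=10: #0#
r3=11: ####
r4=100: #000#
r5=101: ##00##
r6=110: #0#0#0#
r7=111: ########
r8=1000: #0000000#
r9=1001: ##000000##
r10=1010: #0#00000#0#
r11=1011: ####0000####
r12=1100: #000#000#000#
r13=1101: ##00##00##00##
r14=1110: #0#0#0#0#0#0#0#
r15=1111: ################
r16=10000: #000000000000000#
r17=10001: ##00000000000000##
r18=10010: #0#0000000000000#0#
r19=10011: ####000000000000####
r20=10100: #000#00000000000#000#
r21=10101: ##00##0000000000##00##
r22=10110: #0#0#0#000000000#0#0#0#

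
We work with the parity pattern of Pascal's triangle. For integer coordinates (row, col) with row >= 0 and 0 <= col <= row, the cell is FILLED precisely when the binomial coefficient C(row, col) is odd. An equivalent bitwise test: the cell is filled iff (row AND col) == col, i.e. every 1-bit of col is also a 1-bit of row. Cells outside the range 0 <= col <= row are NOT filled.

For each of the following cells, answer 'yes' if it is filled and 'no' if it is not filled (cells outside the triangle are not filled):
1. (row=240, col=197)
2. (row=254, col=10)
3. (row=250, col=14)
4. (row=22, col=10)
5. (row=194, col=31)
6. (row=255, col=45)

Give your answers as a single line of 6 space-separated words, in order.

(240,197): row=0b11110000, col=0b11000101, row AND col = 0b11000000 = 192; 192 != 197 -> empty
(254,10): row=0b11111110, col=0b1010, row AND col = 0b1010 = 10; 10 == 10 -> filled
(250,14): row=0b11111010, col=0b1110, row AND col = 0b1010 = 10; 10 != 14 -> empty
(22,10): row=0b10110, col=0b1010, row AND col = 0b10 = 2; 2 != 10 -> empty
(194,31): row=0b11000010, col=0b11111, row AND col = 0b10 = 2; 2 != 31 -> empty
(255,45): row=0b11111111, col=0b101101, row AND col = 0b101101 = 45; 45 == 45 -> filled

Answer: no yes no no no yes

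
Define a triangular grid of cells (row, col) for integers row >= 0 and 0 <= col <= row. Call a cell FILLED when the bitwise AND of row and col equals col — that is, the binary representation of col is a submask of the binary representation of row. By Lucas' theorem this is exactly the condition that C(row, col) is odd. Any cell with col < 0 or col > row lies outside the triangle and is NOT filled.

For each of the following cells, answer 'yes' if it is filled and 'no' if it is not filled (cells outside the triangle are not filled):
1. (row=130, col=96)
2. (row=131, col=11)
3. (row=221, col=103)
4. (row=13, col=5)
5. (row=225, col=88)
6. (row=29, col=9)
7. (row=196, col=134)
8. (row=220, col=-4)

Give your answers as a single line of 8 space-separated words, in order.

(130,96): row=0b10000010, col=0b1100000, row AND col = 0b0 = 0; 0 != 96 -> empty
(131,11): row=0b10000011, col=0b1011, row AND col = 0b11 = 3; 3 != 11 -> empty
(221,103): row=0b11011101, col=0b1100111, row AND col = 0b1000101 = 69; 69 != 103 -> empty
(13,5): row=0b1101, col=0b101, row AND col = 0b101 = 5; 5 == 5 -> filled
(225,88): row=0b11100001, col=0b1011000, row AND col = 0b1000000 = 64; 64 != 88 -> empty
(29,9): row=0b11101, col=0b1001, row AND col = 0b1001 = 9; 9 == 9 -> filled
(196,134): row=0b11000100, col=0b10000110, row AND col = 0b10000100 = 132; 132 != 134 -> empty
(220,-4): col outside [0, 220] -> not filled

Answer: no no no yes no yes no no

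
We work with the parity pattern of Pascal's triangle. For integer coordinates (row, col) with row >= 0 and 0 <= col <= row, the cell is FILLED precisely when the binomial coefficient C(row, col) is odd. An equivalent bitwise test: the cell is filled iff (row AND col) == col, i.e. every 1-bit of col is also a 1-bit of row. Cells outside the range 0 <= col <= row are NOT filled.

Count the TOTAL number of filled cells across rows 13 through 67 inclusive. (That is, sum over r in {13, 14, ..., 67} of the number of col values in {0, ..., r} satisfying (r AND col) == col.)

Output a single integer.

Answer: 698

Derivation:
r13=1101 pc3: +8 =8
r14=1110 pc3: +8 =16
r15=1111 pc4: +16 =32
r16=10000 pc1: +2 =34
r17=10001 pc2: +4 =38
r18=10010 pc2: +4 =42
r19=10011 pc3: +8 =50
r20=10100 pc2: +4 =54
r21=10101 pc3: +8 =62
r22=10110 pc3: +8 =70
r23=10111 pc4: +16 =86
r24=11000 pc2: +4 =90
r25=11001 pc3: +8 =98
r26=11010 pc3: +8 =106
r27=11011 pc4: +16 =122
r28=11100 pc3: +8 =130
r29=11101 pc4: +16 =146
r30=11110 pc4: +16 =162
r31=11111 pc5: +32 =194
r32=100000 pc1: +2 =196
r33=100001 pc2: +4 =200
r34=100010 pc2: +4 =204
r35=100011 pc3: +8 =212
r36=100100 pc2: +4 =216
r37=100101 pc3: +8 =224
r38=100110 pc3: +8 =232
r39=100111 pc4: +16 =248
r40=101000 pc2: +4 =252
r41=101001 pc3: +8 =260
r42=101010 pc3: +8 =268
r43=101011 pc4: +16 =284
r44=101100 pc3: +8 =292
r45=101101 pc4: +16 =308
r46=101110 pc4: +16 =324
r47=101111 pc5: +32 =356
r48=110000 pc2: +4 =360
r49=110001 pc3: +8 =368
r50=110010 pc3: +8 =376
r51=110011 pc4: +16 =392
r52=110100 pc3: +8 =400
r53=110101 pc4: +16 =416
r54=110110 pc4: +16 =432
r55=110111 pc5: +32 =464
r56=111000 pc3: +8 =472
r57=111001 pc4: +16 =488
r58=111010 pc4: +16 =504
r59=111011 pc5: +32 =536
r60=111100 pc4: +16 =552
r61=111101 pc5: +32 =584
r62=111110 pc5: +32 =616
r63=111111 pc6: +64 =680
r64=1000000 pc1: +2 =682
r65=1000001 pc2: +4 =686
r66=1000010 pc2: +4 =690
r67=1000011 pc3: +8 =698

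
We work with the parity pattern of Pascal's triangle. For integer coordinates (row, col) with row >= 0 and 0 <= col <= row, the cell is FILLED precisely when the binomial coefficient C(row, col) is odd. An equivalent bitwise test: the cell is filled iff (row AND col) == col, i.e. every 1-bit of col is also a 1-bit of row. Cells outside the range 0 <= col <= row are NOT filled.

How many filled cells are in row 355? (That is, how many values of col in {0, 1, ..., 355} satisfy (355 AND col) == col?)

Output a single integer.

Answer: 32

Derivation:
355 in binary = 101100011
popcount(355) = number of 1-bits in 101100011 = 5
A col c satisfies (355 AND c) == c iff every set bit of c is also set in 355; each of the 5 set bits of 355 can independently be on or off in c.
count = 2^5 = 32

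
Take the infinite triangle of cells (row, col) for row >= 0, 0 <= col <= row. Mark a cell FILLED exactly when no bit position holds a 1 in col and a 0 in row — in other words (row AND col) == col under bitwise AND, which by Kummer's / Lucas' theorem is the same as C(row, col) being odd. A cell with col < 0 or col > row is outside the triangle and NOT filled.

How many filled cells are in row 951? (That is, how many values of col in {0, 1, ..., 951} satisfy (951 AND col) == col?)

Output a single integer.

951 in binary = 1110110111
popcount(951) = number of 1-bits in 1110110111 = 8
A col c satisfies (951 AND c) == c iff every set bit of c is also set in 951; each of the 8 set bits of 951 can independently be on or off in c.
count = 2^8 = 256

Answer: 256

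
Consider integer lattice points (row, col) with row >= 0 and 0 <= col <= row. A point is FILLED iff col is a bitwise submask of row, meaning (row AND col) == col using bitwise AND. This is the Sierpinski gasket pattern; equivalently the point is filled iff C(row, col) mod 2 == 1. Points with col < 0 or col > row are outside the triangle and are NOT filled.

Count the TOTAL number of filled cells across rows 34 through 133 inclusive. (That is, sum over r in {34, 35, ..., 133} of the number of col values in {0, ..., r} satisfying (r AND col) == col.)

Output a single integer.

r34=100010 pc2: +4 =4
r35=100011 pc3: +8 =12
r36=100100 pc2: +4 =16
r37=100101 pc3: +8 =24
r38=100110 pc3: +8 =32
r39=100111 pc4: +16 =48
r40=101000 pc2: +4 =52
r41=101001 pc3: +8 =60
r42=101010 pc3: +8 =68
r43=101011 pc4: +16 =84
r44=101100 pc3: +8 =92
r45=101101 pc4: +16 =108
r46=101110 pc4: +16 =124
r47=101111 pc5: +32 =156
r48=110000 pc2: +4 =160
r49=110001 pc3: +8 =168
r50=110010 pc3: +8 =176
r51=110011 pc4: +16 =192
r52=110100 pc3: +8 =200
r53=110101 pc4: +16 =216
r54=110110 pc4: +16 =232
r55=110111 pc5: +32 =264
r56=111000 pc3: +8 =272
r57=111001 pc4: +16 =288
r58=111010 pc4: +16 =304
r59=111011 pc5: +32 =336
r60=111100 pc4: +16 =352
r61=111101 pc5: +32 =384
r62=111110 pc5: +32 =416
r63=111111 pc6: +64 =480
r64=1000000 pc1: +2 =482
r65=1000001 pc2: +4 =486
r66=1000010 pc2: +4 =490
r67=1000011 pc3: +8 =498
r68=1000100 pc2: +4 =502
r69=1000101 pc3: +8 =510
r70=1000110 pc3: +8 =518
r71=1000111 pc4: +16 =534
r72=1001000 pc2: +4 =538
r73=1001001 pc3: +8 =546
r74=1001010 pc3: +8 =554
r75=1001011 pc4: +16 =570
r76=1001100 pc3: +8 =578
r77=1001101 pc4: +16 =594
r78=1001110 pc4: +16 =610
r79=1001111 pc5: +32 =642
r80=1010000 pc2: +4 =646
r81=1010001 pc3: +8 =654
r82=1010010 pc3: +8 =662
r83=1010011 pc4: +16 =678
r84=1010100 pc3: +8 =686
r85=1010101 pc4: +16 =702
r86=1010110 pc4: +16 =718
r87=1010111 pc5: +32 =750
r88=1011000 pc3: +8 =758
r89=1011001 pc4: +16 =774
r90=1011010 pc4: +16 =790
r91=1011011 pc5: +32 =822
r92=1011100 pc4: +16 =838
r93=1011101 pc5: +32 =870
r94=1011110 pc5: +32 =902
r95=1011111 pc6: +64 =966
r96=1100000 pc2: +4 =970
r97=1100001 pc3: +8 =978
r98=1100010 pc3: +8 =986
r99=1100011 pc4: +16 =1002
r100=1100100 pc3: +8 =1010
r101=1100101 pc4: +16 =1026
r102=1100110 pc4: +16 =1042
r103=1100111 pc5: +32 =1074
r104=1101000 pc3: +8 =1082
r105=1101001 pc4: +16 =1098
r106=1101010 pc4: +16 =1114
r107=1101011 pc5: +32 =1146
r108=1101100 pc4: +16 =1162
r109=1101101 pc5: +32 =1194
r110=1101110 pc5: +32 =1226
r111=1101111 pc6: +64 =1290
r112=1110000 pc3: +8 =1298
r113=1110001 pc4: +16 =1314
r114=1110010 pc4: +16 =1330
r115=1110011 pc5: +32 =1362
r116=1110100 pc4: +16 =1378
r117=1110101 pc5: +32 =1410
r118=1110110 pc5: +32 =1442
r119=1110111 pc6: +64 =1506
r120=1111000 pc4: +16 =1522
r121=1111001 pc5: +32 =1554
r122=1111010 pc5: +32 =1586
r123=1111011 pc6: +64 =1650
r124=1111100 pc5: +32 =1682
r125=1111101 pc6: +64 =1746
r126=1111110 pc6: +64 =1810
r127=1111111 pc7: +128 =1938
r128=10000000 pc1: +2 =1940
r129=10000001 pc2: +4 =1944
r130=10000010 pc2: +4 =1948
r131=10000011 pc3: +8 =1956
r132=10000100 pc2: +4 =1960
r133=10000101 pc3: +8 =1968

Answer: 1968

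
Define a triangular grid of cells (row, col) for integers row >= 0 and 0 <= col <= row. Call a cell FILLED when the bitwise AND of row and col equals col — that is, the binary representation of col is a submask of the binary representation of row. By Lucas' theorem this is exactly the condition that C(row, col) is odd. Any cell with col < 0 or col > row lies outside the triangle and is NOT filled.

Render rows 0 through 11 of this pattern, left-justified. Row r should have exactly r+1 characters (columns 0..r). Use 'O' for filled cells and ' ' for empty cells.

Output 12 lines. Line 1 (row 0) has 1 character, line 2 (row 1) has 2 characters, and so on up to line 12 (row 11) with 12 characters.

r0=0: O
r1=1: OO
r2=10: O O
r3=11: OOOO
r4=100: O   O
r5=101: OO  OO
r6=110: O O O O
r7=111: OOOOOOOO
r8=1000: O       O
r9=1001: OO      OO
r10=1010: O O     O O
r11=1011: OOOO    OOOO

Answer: O
OO
O O
OOOO
O   O
OO  OO
O O O O
OOOOOOOO
O       O
OO      OO
O O     O O
OOOO    OOOO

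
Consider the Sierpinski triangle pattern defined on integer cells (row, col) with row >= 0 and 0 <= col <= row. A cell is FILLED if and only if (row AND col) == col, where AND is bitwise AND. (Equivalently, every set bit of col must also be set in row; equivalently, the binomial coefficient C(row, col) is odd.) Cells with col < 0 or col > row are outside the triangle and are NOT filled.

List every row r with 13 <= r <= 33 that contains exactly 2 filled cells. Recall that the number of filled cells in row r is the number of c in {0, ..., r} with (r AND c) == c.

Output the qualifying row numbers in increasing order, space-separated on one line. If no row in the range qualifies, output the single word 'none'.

Answer: 16 32

Derivation:
Row r has 2^popcount(r) filled cells, so we need popcount(r) = log2(2) = 1.
Scan r = 13..33 and keep those with exactly 1 one-bits:
r=13=1101 popcount=3 -> skip
r=14=1110 popcount=3 -> skip
r=15=1111 popcount=4 -> skip
r=16=10000 popcount=1 -> KEEP
r=17=10001 popcount=2 -> skip
r=18=10010 popcount=2 -> skip
r=19=10011 popcount=3 -> skip
r=20=10100 popcount=2 -> skip
r=21=10101 popcount=3 -> skip
r=22=10110 popcount=3 -> skip
r=23=10111 popcount=4 -> skip
r=24=11000 popcount=2 -> skip
r=25=11001 popcount=3 -> skip
r=26=11010 popcount=3 -> skip
r=27=11011 popcount=4 -> skip
r=28=11100 popcount=3 -> skip
r=29=11101 popcount=4 -> skip
r=30=11110 popcount=4 -> skip
r=31=11111 popcount=5 -> skip
r=32=100000 popcount=1 -> KEEP
r=33=100001 popcount=2 -> skip
Kept rows: 16 32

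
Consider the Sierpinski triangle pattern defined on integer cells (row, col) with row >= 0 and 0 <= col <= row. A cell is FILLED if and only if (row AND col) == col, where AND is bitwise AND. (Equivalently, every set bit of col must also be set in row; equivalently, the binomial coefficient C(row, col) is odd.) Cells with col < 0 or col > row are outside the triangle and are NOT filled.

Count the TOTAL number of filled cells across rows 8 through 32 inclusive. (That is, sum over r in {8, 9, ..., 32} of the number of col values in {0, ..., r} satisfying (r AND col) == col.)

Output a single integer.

r8=1000 pc1: +2 =2
r9=1001 pc2: +4 =6
r10=1010 pc2: +4 =10
r11=1011 pc3: +8 =18
r12=1100 pc2: +4 =22
r13=1101 pc3: +8 =30
r14=1110 pc3: +8 =38
r15=1111 pc4: +16 =54
r16=10000 pc1: +2 =56
r17=10001 pc2: +4 =60
r18=10010 pc2: +4 =64
r19=10011 pc3: +8 =72
r20=10100 pc2: +4 =76
r21=10101 pc3: +8 =84
r22=10110 pc3: +8 =92
r23=10111 pc4: +16 =108
r24=11000 pc2: +4 =112
r25=11001 pc3: +8 =120
r26=11010 pc3: +8 =128
r27=11011 pc4: +16 =144
r28=11100 pc3: +8 =152
r29=11101 pc4: +16 =168
r30=11110 pc4: +16 =184
r31=11111 pc5: +32 =216
r32=100000 pc1: +2 =218

Answer: 218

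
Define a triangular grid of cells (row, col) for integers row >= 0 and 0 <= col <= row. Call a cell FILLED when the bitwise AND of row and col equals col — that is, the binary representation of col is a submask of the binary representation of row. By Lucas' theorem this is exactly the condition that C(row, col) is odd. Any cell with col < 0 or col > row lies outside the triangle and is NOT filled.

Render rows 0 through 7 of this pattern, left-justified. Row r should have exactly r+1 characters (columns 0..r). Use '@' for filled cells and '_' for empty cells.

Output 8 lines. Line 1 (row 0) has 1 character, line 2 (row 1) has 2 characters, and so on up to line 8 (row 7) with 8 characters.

r0=0: @
r1=1: @@
r2=10: @_@
r3=11: @@@@
r4=100: @___@
r5=101: @@__@@
r6=110: @_@_@_@
r7=111: @@@@@@@@

Answer: @
@@
@_@
@@@@
@___@
@@__@@
@_@_@_@
@@@@@@@@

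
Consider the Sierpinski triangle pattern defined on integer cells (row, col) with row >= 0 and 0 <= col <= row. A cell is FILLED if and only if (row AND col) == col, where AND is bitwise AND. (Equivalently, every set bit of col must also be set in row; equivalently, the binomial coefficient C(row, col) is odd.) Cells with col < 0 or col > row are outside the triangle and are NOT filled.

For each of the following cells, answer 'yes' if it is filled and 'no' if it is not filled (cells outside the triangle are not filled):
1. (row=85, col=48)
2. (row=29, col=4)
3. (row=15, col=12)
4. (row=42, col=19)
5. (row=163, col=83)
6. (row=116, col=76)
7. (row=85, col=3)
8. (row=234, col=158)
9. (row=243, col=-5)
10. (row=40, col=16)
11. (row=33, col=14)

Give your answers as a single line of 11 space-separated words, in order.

Answer: no yes yes no no no no no no no no

Derivation:
(85,48): row=0b1010101, col=0b110000, row AND col = 0b10000 = 16; 16 != 48 -> empty
(29,4): row=0b11101, col=0b100, row AND col = 0b100 = 4; 4 == 4 -> filled
(15,12): row=0b1111, col=0b1100, row AND col = 0b1100 = 12; 12 == 12 -> filled
(42,19): row=0b101010, col=0b10011, row AND col = 0b10 = 2; 2 != 19 -> empty
(163,83): row=0b10100011, col=0b1010011, row AND col = 0b11 = 3; 3 != 83 -> empty
(116,76): row=0b1110100, col=0b1001100, row AND col = 0b1000100 = 68; 68 != 76 -> empty
(85,3): row=0b1010101, col=0b11, row AND col = 0b1 = 1; 1 != 3 -> empty
(234,158): row=0b11101010, col=0b10011110, row AND col = 0b10001010 = 138; 138 != 158 -> empty
(243,-5): col outside [0, 243] -> not filled
(40,16): row=0b101000, col=0b10000, row AND col = 0b0 = 0; 0 != 16 -> empty
(33,14): row=0b100001, col=0b1110, row AND col = 0b0 = 0; 0 != 14 -> empty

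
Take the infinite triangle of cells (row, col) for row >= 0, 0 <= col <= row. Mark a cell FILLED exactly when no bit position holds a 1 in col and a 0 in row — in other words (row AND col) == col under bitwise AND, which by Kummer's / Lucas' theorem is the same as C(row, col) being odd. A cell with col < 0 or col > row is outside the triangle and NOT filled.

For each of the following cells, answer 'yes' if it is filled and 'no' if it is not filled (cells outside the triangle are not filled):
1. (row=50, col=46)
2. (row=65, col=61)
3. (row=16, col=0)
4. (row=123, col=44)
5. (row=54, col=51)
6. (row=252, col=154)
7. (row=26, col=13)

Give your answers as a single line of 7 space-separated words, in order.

(50,46): row=0b110010, col=0b101110, row AND col = 0b100010 = 34; 34 != 46 -> empty
(65,61): row=0b1000001, col=0b111101, row AND col = 0b1 = 1; 1 != 61 -> empty
(16,0): row=0b10000, col=0b0, row AND col = 0b0 = 0; 0 == 0 -> filled
(123,44): row=0b1111011, col=0b101100, row AND col = 0b101000 = 40; 40 != 44 -> empty
(54,51): row=0b110110, col=0b110011, row AND col = 0b110010 = 50; 50 != 51 -> empty
(252,154): row=0b11111100, col=0b10011010, row AND col = 0b10011000 = 152; 152 != 154 -> empty
(26,13): row=0b11010, col=0b1101, row AND col = 0b1000 = 8; 8 != 13 -> empty

Answer: no no yes no no no no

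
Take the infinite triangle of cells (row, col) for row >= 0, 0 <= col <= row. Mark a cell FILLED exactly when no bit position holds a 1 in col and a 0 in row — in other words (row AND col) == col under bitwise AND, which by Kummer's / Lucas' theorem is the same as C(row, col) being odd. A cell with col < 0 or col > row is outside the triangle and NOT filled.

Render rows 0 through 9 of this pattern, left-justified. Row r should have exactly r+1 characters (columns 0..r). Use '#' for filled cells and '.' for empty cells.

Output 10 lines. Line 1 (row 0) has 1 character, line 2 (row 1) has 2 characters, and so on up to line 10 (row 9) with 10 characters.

Answer: #
##
#.#
####
#...#
##..##
#.#.#.#
########
#.......#
##......##

Derivation:
r0=0: #
r1=1: ##
r2=10: #.#
r3=11: ####
r4=100: #...#
r5=101: ##..##
r6=110: #.#.#.#
r7=111: ########
r8=1000: #.......#
r9=1001: ##......##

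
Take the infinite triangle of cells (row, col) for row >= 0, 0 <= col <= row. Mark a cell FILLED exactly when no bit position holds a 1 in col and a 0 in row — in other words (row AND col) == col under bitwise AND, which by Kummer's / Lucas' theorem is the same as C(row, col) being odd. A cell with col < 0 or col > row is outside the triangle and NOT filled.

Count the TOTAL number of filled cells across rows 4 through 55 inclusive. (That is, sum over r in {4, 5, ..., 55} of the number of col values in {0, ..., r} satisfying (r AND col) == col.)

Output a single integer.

r4=100 pc1: +2 =2
r5=101 pc2: +4 =6
r6=110 pc2: +4 =10
r7=111 pc3: +8 =18
r8=1000 pc1: +2 =20
r9=1001 pc2: +4 =24
r10=1010 pc2: +4 =28
r11=1011 pc3: +8 =36
r12=1100 pc2: +4 =40
r13=1101 pc3: +8 =48
r14=1110 pc3: +8 =56
r15=1111 pc4: +16 =72
r16=10000 pc1: +2 =74
r17=10001 pc2: +4 =78
r18=10010 pc2: +4 =82
r19=10011 pc3: +8 =90
r20=10100 pc2: +4 =94
r21=10101 pc3: +8 =102
r22=10110 pc3: +8 =110
r23=10111 pc4: +16 =126
r24=11000 pc2: +4 =130
r25=11001 pc3: +8 =138
r26=11010 pc3: +8 =146
r27=11011 pc4: +16 =162
r28=11100 pc3: +8 =170
r29=11101 pc4: +16 =186
r30=11110 pc4: +16 =202
r31=11111 pc5: +32 =234
r32=100000 pc1: +2 =236
r33=100001 pc2: +4 =240
r34=100010 pc2: +4 =244
r35=100011 pc3: +8 =252
r36=100100 pc2: +4 =256
r37=100101 pc3: +8 =264
r38=100110 pc3: +8 =272
r39=100111 pc4: +16 =288
r40=101000 pc2: +4 =292
r41=101001 pc3: +8 =300
r42=101010 pc3: +8 =308
r43=101011 pc4: +16 =324
r44=101100 pc3: +8 =332
r45=101101 pc4: +16 =348
r46=101110 pc4: +16 =364
r47=101111 pc5: +32 =396
r48=110000 pc2: +4 =400
r49=110001 pc3: +8 =408
r50=110010 pc3: +8 =416
r51=110011 pc4: +16 =432
r52=110100 pc3: +8 =440
r53=110101 pc4: +16 =456
r54=110110 pc4: +16 =472
r55=110111 pc5: +32 =504

Answer: 504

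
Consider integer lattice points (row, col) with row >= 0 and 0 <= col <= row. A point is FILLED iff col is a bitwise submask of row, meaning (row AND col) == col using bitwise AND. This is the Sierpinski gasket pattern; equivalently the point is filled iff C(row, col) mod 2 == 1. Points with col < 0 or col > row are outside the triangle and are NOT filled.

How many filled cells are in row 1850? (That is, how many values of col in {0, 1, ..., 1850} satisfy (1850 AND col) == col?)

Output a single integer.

1850 in binary = 11100111010
popcount(1850) = number of 1-bits in 11100111010 = 7
A col c satisfies (1850 AND c) == c iff every set bit of c is also set in 1850; each of the 7 set bits of 1850 can independently be on or off in c.
count = 2^7 = 128

Answer: 128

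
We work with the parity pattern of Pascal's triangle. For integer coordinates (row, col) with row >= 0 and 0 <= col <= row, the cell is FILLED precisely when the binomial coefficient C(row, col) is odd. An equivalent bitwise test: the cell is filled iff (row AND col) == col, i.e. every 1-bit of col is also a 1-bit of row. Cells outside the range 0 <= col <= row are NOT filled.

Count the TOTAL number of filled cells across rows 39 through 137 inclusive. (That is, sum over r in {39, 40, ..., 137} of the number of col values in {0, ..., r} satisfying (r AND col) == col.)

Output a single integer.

r39=100111 pc4: +16 =16
r40=101000 pc2: +4 =20
r41=101001 pc3: +8 =28
r42=101010 pc3: +8 =36
r43=101011 pc4: +16 =52
r44=101100 pc3: +8 =60
r45=101101 pc4: +16 =76
r46=101110 pc4: +16 =92
r47=101111 pc5: +32 =124
r48=110000 pc2: +4 =128
r49=110001 pc3: +8 =136
r50=110010 pc3: +8 =144
r51=110011 pc4: +16 =160
r52=110100 pc3: +8 =168
r53=110101 pc4: +16 =184
r54=110110 pc4: +16 =200
r55=110111 pc5: +32 =232
r56=111000 pc3: +8 =240
r57=111001 pc4: +16 =256
r58=111010 pc4: +16 =272
r59=111011 pc5: +32 =304
r60=111100 pc4: +16 =320
r61=111101 pc5: +32 =352
r62=111110 pc5: +32 =384
r63=111111 pc6: +64 =448
r64=1000000 pc1: +2 =450
r65=1000001 pc2: +4 =454
r66=1000010 pc2: +4 =458
r67=1000011 pc3: +8 =466
r68=1000100 pc2: +4 =470
r69=1000101 pc3: +8 =478
r70=1000110 pc3: +8 =486
r71=1000111 pc4: +16 =502
r72=1001000 pc2: +4 =506
r73=1001001 pc3: +8 =514
r74=1001010 pc3: +8 =522
r75=1001011 pc4: +16 =538
r76=1001100 pc3: +8 =546
r77=1001101 pc4: +16 =562
r78=1001110 pc4: +16 =578
r79=1001111 pc5: +32 =610
r80=1010000 pc2: +4 =614
r81=1010001 pc3: +8 =622
r82=1010010 pc3: +8 =630
r83=1010011 pc4: +16 =646
r84=1010100 pc3: +8 =654
r85=1010101 pc4: +16 =670
r86=1010110 pc4: +16 =686
r87=1010111 pc5: +32 =718
r88=1011000 pc3: +8 =726
r89=1011001 pc4: +16 =742
r90=1011010 pc4: +16 =758
r91=1011011 pc5: +32 =790
r92=1011100 pc4: +16 =806
r93=1011101 pc5: +32 =838
r94=1011110 pc5: +32 =870
r95=1011111 pc6: +64 =934
r96=1100000 pc2: +4 =938
r97=1100001 pc3: +8 =946
r98=1100010 pc3: +8 =954
r99=1100011 pc4: +16 =970
r100=1100100 pc3: +8 =978
r101=1100101 pc4: +16 =994
r102=1100110 pc4: +16 =1010
r103=1100111 pc5: +32 =1042
r104=1101000 pc3: +8 =1050
r105=1101001 pc4: +16 =1066
r106=1101010 pc4: +16 =1082
r107=1101011 pc5: +32 =1114
r108=1101100 pc4: +16 =1130
r109=1101101 pc5: +32 =1162
r110=1101110 pc5: +32 =1194
r111=1101111 pc6: +64 =1258
r112=1110000 pc3: +8 =1266
r113=1110001 pc4: +16 =1282
r114=1110010 pc4: +16 =1298
r115=1110011 pc5: +32 =1330
r116=1110100 pc4: +16 =1346
r117=1110101 pc5: +32 =1378
r118=1110110 pc5: +32 =1410
r119=1110111 pc6: +64 =1474
r120=1111000 pc4: +16 =1490
r121=1111001 pc5: +32 =1522
r122=1111010 pc5: +32 =1554
r123=1111011 pc6: +64 =1618
r124=1111100 pc5: +32 =1650
r125=1111101 pc6: +64 =1714
r126=1111110 pc6: +64 =1778
r127=1111111 pc7: +128 =1906
r128=10000000 pc1: +2 =1908
r129=10000001 pc2: +4 =1912
r130=10000010 pc2: +4 =1916
r131=10000011 pc3: +8 =1924
r132=10000100 pc2: +4 =1928
r133=10000101 pc3: +8 =1936
r134=10000110 pc3: +8 =1944
r135=10000111 pc4: +16 =1960
r136=10001000 pc2: +4 =1964
r137=10001001 pc3: +8 =1972

Answer: 1972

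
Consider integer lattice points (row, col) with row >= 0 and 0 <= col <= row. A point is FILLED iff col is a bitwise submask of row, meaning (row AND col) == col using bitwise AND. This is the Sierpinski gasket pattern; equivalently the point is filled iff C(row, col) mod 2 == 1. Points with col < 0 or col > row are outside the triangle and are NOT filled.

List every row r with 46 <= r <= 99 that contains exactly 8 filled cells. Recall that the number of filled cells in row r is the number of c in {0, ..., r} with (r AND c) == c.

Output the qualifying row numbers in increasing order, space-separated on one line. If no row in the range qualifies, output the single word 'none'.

Row r has 2^popcount(r) filled cells, so we need popcount(r) = log2(8) = 3.
Scan r = 46..99 and keep those with exactly 3 one-bits:
r=46=101110 popcount=4 -> skip
r=47=101111 popcount=5 -> skip
r=48=110000 popcount=2 -> skip
r=49=110001 popcount=3 -> KEEP
r=50=110010 popcount=3 -> KEEP
r=51=110011 popcount=4 -> skip
r=52=110100 popcount=3 -> KEEP
r=53=110101 popcount=4 -> skip
r=54=110110 popcount=4 -> skip
r=55=110111 popcount=5 -> skip
r=56=111000 popcount=3 -> KEEP
r=57=111001 popcount=4 -> skip
r=58=111010 popcount=4 -> skip
r=59=111011 popcount=5 -> skip
r=60=111100 popcount=4 -> skip
r=61=111101 popcount=5 -> skip
r=62=111110 popcount=5 -> skip
r=63=111111 popcount=6 -> skip
r=64=1000000 popcount=1 -> skip
r=65=1000001 popcount=2 -> skip
r=66=1000010 popcount=2 -> skip
r=67=1000011 popcount=3 -> KEEP
r=68=1000100 popcount=2 -> skip
r=69=1000101 popcount=3 -> KEEP
r=70=1000110 popcount=3 -> KEEP
r=71=1000111 popcount=4 -> skip
r=72=1001000 popcount=2 -> skip
r=73=1001001 popcount=3 -> KEEP
r=74=1001010 popcount=3 -> KEEP
r=75=1001011 popcount=4 -> skip
r=76=1001100 popcount=3 -> KEEP
r=77=1001101 popcount=4 -> skip
r=78=1001110 popcount=4 -> skip
r=79=1001111 popcount=5 -> skip
r=80=1010000 popcount=2 -> skip
r=81=1010001 popcount=3 -> KEEP
r=82=1010010 popcount=3 -> KEEP
r=83=1010011 popcount=4 -> skip
r=84=1010100 popcount=3 -> KEEP
r=85=1010101 popcount=4 -> skip
r=86=1010110 popcount=4 -> skip
r=87=1010111 popcount=5 -> skip
r=88=1011000 popcount=3 -> KEEP
r=89=1011001 popcount=4 -> skip
r=90=1011010 popcount=4 -> skip
r=91=1011011 popcount=5 -> skip
r=92=1011100 popcount=4 -> skip
r=93=1011101 popcount=5 -> skip
r=94=1011110 popcount=5 -> skip
r=95=1011111 popcount=6 -> skip
r=96=1100000 popcount=2 -> skip
r=97=1100001 popcount=3 -> KEEP
r=98=1100010 popcount=3 -> KEEP
r=99=1100011 popcount=4 -> skip
Kept rows: 49 50 52 56 67 69 70 73 74 76 81 82 84 88 97 98

Answer: 49 50 52 56 67 69 70 73 74 76 81 82 84 88 97 98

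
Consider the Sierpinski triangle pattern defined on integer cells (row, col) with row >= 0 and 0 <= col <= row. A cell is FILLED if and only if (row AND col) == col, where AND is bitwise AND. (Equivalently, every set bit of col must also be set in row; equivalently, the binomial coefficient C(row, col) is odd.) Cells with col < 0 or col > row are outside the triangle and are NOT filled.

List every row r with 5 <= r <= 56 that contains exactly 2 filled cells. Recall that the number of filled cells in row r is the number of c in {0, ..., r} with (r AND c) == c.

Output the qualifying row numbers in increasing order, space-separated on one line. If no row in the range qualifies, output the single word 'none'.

Answer: 8 16 32

Derivation:
Row r has 2^popcount(r) filled cells, so we need popcount(r) = log2(2) = 1.
Scan r = 5..56 and keep those with exactly 1 one-bits:
r=5=101 popcount=2 -> skip
r=6=110 popcount=2 -> skip
r=7=111 popcount=3 -> skip
r=8=1000 popcount=1 -> KEEP
r=9=1001 popcount=2 -> skip
r=10=1010 popcount=2 -> skip
r=11=1011 popcount=3 -> skip
r=12=1100 popcount=2 -> skip
r=13=1101 popcount=3 -> skip
r=14=1110 popcount=3 -> skip
r=15=1111 popcount=4 -> skip
r=16=10000 popcount=1 -> KEEP
r=17=10001 popcount=2 -> skip
r=18=10010 popcount=2 -> skip
r=19=10011 popcount=3 -> skip
r=20=10100 popcount=2 -> skip
r=21=10101 popcount=3 -> skip
r=22=10110 popcount=3 -> skip
r=23=10111 popcount=4 -> skip
r=24=11000 popcount=2 -> skip
r=25=11001 popcount=3 -> skip
r=26=11010 popcount=3 -> skip
r=27=11011 popcount=4 -> skip
r=28=11100 popcount=3 -> skip
r=29=11101 popcount=4 -> skip
r=30=11110 popcount=4 -> skip
r=31=11111 popcount=5 -> skip
r=32=100000 popcount=1 -> KEEP
r=33=100001 popcount=2 -> skip
r=34=100010 popcount=2 -> skip
r=35=100011 popcount=3 -> skip
r=36=100100 popcount=2 -> skip
r=37=100101 popcount=3 -> skip
r=38=100110 popcount=3 -> skip
r=39=100111 popcount=4 -> skip
r=40=101000 popcount=2 -> skip
r=41=101001 popcount=3 -> skip
r=42=101010 popcount=3 -> skip
r=43=101011 popcount=4 -> skip
r=44=101100 popcount=3 -> skip
r=45=101101 popcount=4 -> skip
r=46=101110 popcount=4 -> skip
r=47=101111 popcount=5 -> skip
r=48=110000 popcount=2 -> skip
r=49=110001 popcount=3 -> skip
r=50=110010 popcount=3 -> skip
r=51=110011 popcount=4 -> skip
r=52=110100 popcount=3 -> skip
r=53=110101 popcount=4 -> skip
r=54=110110 popcount=4 -> skip
r=55=110111 popcount=5 -> skip
r=56=111000 popcount=3 -> skip
Kept rows: 8 16 32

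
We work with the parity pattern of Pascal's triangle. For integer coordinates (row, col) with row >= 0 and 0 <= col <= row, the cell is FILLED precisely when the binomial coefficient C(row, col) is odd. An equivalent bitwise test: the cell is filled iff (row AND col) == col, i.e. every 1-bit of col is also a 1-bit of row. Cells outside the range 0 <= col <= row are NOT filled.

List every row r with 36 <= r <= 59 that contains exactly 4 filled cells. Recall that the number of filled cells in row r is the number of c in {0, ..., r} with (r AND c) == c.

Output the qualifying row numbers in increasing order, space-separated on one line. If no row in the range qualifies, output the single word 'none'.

Answer: 36 40 48

Derivation:
Row r has 2^popcount(r) filled cells, so we need popcount(r) = log2(4) = 2.
Scan r = 36..59 and keep those with exactly 2 one-bits:
r=36=100100 popcount=2 -> KEEP
r=37=100101 popcount=3 -> skip
r=38=100110 popcount=3 -> skip
r=39=100111 popcount=4 -> skip
r=40=101000 popcount=2 -> KEEP
r=41=101001 popcount=3 -> skip
r=42=101010 popcount=3 -> skip
r=43=101011 popcount=4 -> skip
r=44=101100 popcount=3 -> skip
r=45=101101 popcount=4 -> skip
r=46=101110 popcount=4 -> skip
r=47=101111 popcount=5 -> skip
r=48=110000 popcount=2 -> KEEP
r=49=110001 popcount=3 -> skip
r=50=110010 popcount=3 -> skip
r=51=110011 popcount=4 -> skip
r=52=110100 popcount=3 -> skip
r=53=110101 popcount=4 -> skip
r=54=110110 popcount=4 -> skip
r=55=110111 popcount=5 -> skip
r=56=111000 popcount=3 -> skip
r=57=111001 popcount=4 -> skip
r=58=111010 popcount=4 -> skip
r=59=111011 popcount=5 -> skip
Kept rows: 36 40 48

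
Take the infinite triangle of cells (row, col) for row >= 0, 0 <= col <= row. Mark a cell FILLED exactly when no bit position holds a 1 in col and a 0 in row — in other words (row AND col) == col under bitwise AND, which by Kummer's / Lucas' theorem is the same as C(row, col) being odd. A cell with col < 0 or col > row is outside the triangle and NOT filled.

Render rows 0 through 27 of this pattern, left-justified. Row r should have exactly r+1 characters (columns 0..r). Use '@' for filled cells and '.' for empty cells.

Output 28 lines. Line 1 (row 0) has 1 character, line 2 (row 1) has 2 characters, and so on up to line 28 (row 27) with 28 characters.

Answer: @
@@
@.@
@@@@
@...@
@@..@@
@.@.@.@
@@@@@@@@
@.......@
@@......@@
@.@.....@.@
@@@@....@@@@
@...@...@...@
@@..@@..@@..@@
@.@.@.@.@.@.@.@
@@@@@@@@@@@@@@@@
@...............@
@@..............@@
@.@.............@.@
@@@@............@@@@
@...@...........@...@
@@..@@..........@@..@@
@.@.@.@.........@.@.@.@
@@@@@@@@........@@@@@@@@
@.......@.......@.......@
@@......@@......@@......@@
@.@.....@.@.....@.@.....@.@
@@@@....@@@@....@@@@....@@@@

Derivation:
r0=0: @
r1=1: @@
r2=10: @.@
r3=11: @@@@
r4=100: @...@
r5=101: @@..@@
r6=110: @.@.@.@
r7=111: @@@@@@@@
r8=1000: @.......@
r9=1001: @@......@@
r10=1010: @.@.....@.@
r11=1011: @@@@....@@@@
r12=1100: @...@...@...@
r13=1101: @@..@@..@@..@@
r14=1110: @.@.@.@.@.@.@.@
r15=1111: @@@@@@@@@@@@@@@@
r16=10000: @...............@
r17=10001: @@..............@@
r18=10010: @.@.............@.@
r19=10011: @@@@............@@@@
r20=10100: @...@...........@...@
r21=10101: @@..@@..........@@..@@
r22=10110: @.@.@.@.........@.@.@.@
r23=10111: @@@@@@@@........@@@@@@@@
r24=11000: @.......@.......@.......@
r25=11001: @@......@@......@@......@@
r26=11010: @.@.....@.@.....@.@.....@.@
r27=11011: @@@@....@@@@....@@@@....@@@@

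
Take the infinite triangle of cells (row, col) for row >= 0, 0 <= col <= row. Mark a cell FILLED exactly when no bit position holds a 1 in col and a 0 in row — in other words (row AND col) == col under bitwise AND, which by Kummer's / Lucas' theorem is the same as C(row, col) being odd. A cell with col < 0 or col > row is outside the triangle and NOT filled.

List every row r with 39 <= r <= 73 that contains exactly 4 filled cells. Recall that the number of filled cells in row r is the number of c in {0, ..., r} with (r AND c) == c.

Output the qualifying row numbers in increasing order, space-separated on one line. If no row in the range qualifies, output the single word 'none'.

Row r has 2^popcount(r) filled cells, so we need popcount(r) = log2(4) = 2.
Scan r = 39..73 and keep those with exactly 2 one-bits:
r=39=100111 popcount=4 -> skip
r=40=101000 popcount=2 -> KEEP
r=41=101001 popcount=3 -> skip
r=42=101010 popcount=3 -> skip
r=43=101011 popcount=4 -> skip
r=44=101100 popcount=3 -> skip
r=45=101101 popcount=4 -> skip
r=46=101110 popcount=4 -> skip
r=47=101111 popcount=5 -> skip
r=48=110000 popcount=2 -> KEEP
r=49=110001 popcount=3 -> skip
r=50=110010 popcount=3 -> skip
r=51=110011 popcount=4 -> skip
r=52=110100 popcount=3 -> skip
r=53=110101 popcount=4 -> skip
r=54=110110 popcount=4 -> skip
r=55=110111 popcount=5 -> skip
r=56=111000 popcount=3 -> skip
r=57=111001 popcount=4 -> skip
r=58=111010 popcount=4 -> skip
r=59=111011 popcount=5 -> skip
r=60=111100 popcount=4 -> skip
r=61=111101 popcount=5 -> skip
r=62=111110 popcount=5 -> skip
r=63=111111 popcount=6 -> skip
r=64=1000000 popcount=1 -> skip
r=65=1000001 popcount=2 -> KEEP
r=66=1000010 popcount=2 -> KEEP
r=67=1000011 popcount=3 -> skip
r=68=1000100 popcount=2 -> KEEP
r=69=1000101 popcount=3 -> skip
r=70=1000110 popcount=3 -> skip
r=71=1000111 popcount=4 -> skip
r=72=1001000 popcount=2 -> KEEP
r=73=1001001 popcount=3 -> skip
Kept rows: 40 48 65 66 68 72

Answer: 40 48 65 66 68 72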